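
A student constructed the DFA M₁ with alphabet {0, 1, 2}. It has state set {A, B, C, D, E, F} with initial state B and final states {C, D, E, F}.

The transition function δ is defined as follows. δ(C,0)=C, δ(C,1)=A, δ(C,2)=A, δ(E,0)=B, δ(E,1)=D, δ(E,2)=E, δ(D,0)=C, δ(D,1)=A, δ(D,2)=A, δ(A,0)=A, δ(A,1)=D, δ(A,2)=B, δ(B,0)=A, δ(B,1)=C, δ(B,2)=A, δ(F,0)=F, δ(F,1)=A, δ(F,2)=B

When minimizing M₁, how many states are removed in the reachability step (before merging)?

BFS from B reaches {A, B, C, D}; the 2 state(s) E, F are never visited.

2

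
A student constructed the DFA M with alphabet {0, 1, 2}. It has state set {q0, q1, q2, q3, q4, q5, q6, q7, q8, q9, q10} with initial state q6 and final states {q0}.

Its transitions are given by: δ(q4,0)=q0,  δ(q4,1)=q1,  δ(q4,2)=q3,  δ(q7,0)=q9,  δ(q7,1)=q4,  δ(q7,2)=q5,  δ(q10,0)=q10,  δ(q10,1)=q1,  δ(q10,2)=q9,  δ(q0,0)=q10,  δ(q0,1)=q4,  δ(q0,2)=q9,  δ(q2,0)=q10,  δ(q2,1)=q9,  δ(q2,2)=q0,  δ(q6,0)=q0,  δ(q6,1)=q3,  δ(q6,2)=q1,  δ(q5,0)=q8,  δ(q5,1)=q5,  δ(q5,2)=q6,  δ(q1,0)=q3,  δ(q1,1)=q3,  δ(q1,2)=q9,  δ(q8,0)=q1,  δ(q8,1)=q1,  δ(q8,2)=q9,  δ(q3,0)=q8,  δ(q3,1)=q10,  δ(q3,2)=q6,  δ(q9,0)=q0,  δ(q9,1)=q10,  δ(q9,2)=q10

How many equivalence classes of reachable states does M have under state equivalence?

First remove the unreachable states {q2,q5,q7}; 8 states remain.
Start with accepting vs non-accepting: {q0} | {q1,q3,q4,q6,q8,q9,q10}.
Refine {q1,q3,q4,q6,q8,q9,q10} on symbol 0: members go to different blocks, giving {q1,q3,q8,q10} and {q4,q6,q9}.
The partition is now stable with 3 blocks: {q0} | {q1,q3,q8,q10} | {q4,q6,q9}.

3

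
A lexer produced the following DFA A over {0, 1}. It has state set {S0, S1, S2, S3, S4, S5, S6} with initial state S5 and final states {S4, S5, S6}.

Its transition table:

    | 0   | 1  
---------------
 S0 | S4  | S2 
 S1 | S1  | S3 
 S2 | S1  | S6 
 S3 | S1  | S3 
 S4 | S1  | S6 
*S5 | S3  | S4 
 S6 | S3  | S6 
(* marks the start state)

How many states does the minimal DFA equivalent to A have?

2

States {S0,S2} cannot be reached from the start state, so discard them.
Initial partition by acceptance: {S4,S5,S6} | {S1,S3}.
No further refinement is possible. Final partition (2 blocks): {S4,S5,S6} | {S1,S3}.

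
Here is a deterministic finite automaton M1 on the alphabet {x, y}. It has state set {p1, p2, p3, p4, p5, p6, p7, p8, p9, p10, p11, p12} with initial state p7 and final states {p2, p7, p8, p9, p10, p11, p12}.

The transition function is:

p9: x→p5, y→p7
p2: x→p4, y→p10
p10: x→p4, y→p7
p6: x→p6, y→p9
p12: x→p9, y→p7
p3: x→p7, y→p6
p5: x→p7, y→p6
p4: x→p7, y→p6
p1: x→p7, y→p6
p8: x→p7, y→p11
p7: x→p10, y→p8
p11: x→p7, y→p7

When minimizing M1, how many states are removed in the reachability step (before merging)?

4

Starting at p7 and following transitions, the reachable set is {p4, p5, p6, p7, p8, p9, p10, p11}. That leaves p1, p2, p3, p12 unreachable — 4 in total.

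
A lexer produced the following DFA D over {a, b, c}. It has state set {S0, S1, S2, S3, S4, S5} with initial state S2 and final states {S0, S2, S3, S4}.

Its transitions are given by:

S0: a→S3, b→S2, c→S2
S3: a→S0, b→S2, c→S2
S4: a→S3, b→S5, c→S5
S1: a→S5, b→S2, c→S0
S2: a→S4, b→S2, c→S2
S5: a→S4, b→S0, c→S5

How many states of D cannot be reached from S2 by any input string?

1

Starting at S2 and following transitions, the reachable set is {S0, S2, S3, S4, S5}. That leaves S1 unreachable — 1 in total.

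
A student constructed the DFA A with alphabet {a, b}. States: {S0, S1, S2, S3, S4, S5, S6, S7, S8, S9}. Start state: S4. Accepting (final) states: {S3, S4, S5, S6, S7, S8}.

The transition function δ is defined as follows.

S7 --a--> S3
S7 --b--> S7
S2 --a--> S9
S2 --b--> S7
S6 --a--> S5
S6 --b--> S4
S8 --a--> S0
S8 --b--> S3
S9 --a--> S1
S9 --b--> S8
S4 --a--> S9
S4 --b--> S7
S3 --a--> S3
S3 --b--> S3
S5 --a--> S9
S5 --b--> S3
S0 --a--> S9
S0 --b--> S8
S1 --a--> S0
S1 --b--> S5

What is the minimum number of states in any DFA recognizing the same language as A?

3

Reachable states from the start: {S0,S1,S3,S4,S5,S7,S8,S9}. Unreachable: {S2,S6} — drop them.
Initial partition by acceptance: {S3,S4,S5,S7,S8} | {S0,S1,S9}.
Split {S3,S4,S5,S7,S8} by δ(·,a) → {S4,S5,S8} and {S3,S7}.
No further refinement is possible. Final partition (3 blocks): {S4,S5,S8} | {S0,S1,S9} | {S3,S7}.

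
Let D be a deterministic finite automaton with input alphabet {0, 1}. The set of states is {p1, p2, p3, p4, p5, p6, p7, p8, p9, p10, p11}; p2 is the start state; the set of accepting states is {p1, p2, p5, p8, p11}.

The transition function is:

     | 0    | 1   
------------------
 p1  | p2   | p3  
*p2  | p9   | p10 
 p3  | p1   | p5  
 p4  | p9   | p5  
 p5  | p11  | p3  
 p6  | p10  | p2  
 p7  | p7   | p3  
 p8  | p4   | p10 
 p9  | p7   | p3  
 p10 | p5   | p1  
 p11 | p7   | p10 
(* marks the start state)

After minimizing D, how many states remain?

4

Reachable states from the start: {p1,p2,p3,p5,p7,p9,p10,p11}. Unreachable: {p4,p6,p8} — drop them.
Start with accepting vs non-accepting: {p1,p2,p5,p11} | {p3,p7,p9,p10}.
Refine {p1,p2,p5,p11} on symbol 0: members go to different blocks, giving {p1,p5} and {p2,p11}.
On input 0, block {p3,p7,p9,p10} splits into {p3,p10} and {p7,p9}.
The partition is now stable with 4 blocks: {p1,p5} | {p3,p10} | {p2,p11} | {p7,p9}.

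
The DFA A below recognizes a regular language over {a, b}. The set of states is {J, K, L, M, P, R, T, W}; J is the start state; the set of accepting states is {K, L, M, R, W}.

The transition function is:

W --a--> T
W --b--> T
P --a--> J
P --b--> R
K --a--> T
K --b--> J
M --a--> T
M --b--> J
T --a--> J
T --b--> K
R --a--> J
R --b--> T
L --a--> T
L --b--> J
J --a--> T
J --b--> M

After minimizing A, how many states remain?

2

First remove the unreachable states {L,P,R,W}; 4 states remain.
Start with accepting vs non-accepting: {K,M} | {J,T}.
The partition is now stable with 2 blocks: {K,M} | {J,T}.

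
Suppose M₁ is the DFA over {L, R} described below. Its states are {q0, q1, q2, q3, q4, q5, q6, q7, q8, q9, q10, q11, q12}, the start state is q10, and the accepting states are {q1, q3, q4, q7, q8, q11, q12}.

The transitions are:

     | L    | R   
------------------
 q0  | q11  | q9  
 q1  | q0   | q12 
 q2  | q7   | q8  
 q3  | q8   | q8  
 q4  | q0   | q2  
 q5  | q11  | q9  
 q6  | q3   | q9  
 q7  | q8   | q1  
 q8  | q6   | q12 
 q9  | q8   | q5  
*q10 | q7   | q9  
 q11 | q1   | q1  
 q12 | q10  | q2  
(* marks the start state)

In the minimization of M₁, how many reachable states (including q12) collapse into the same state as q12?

1

First remove the unreachable states {q4}; 12 states remain.
Initial partition by acceptance: {q1,q3,q7,q8,q11,q12} | {q0,q2,q5,q6,q9,q10}.
Split {q1,q3,q7,q8,q11,q12} by δ(·,L) → {q1,q8,q12} and {q3,q7,q11}.
On input R, block {q1,q8,q12} splits into {q1,q8} and {q12}.
Split {q0,q2,q5,q6,q9,q10} by δ(·,L) → {q0,q2,q5,q6,q10} and {q9}.
Split {q0,q2,q5,q6,q10} by δ(·,R) → {q0,q5,q6,q10} and {q2}.
Stable partition: {q1,q8} | {q0,q5,q6,q10} | {q3,q7,q11} | {q12} | {q9} | {q2} — 6 equivalence classes.
The equivalence class containing q12 is {q12}, of size 1.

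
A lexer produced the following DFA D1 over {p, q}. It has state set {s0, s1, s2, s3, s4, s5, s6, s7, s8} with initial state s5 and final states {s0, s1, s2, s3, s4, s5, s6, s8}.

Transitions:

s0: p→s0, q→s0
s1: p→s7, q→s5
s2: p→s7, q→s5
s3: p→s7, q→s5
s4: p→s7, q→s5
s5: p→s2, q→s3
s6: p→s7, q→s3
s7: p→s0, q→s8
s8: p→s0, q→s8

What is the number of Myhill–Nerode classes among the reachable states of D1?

First remove the unreachable states {s1,s4,s6}; 6 states remain.
Start with accepting vs non-accepting: {s0,s2,s3,s5,s8} | {s7}.
On input p, block {s0,s2,s3,s5,s8} splits into {s0,s5,s8} and {s2,s3}.
On input p, block {s0,s5,s8} splits into {s0,s8} and {s5}.
Stable partition: {s0,s8} | {s7} | {s2,s3} | {s5} — 4 equivalence classes.

4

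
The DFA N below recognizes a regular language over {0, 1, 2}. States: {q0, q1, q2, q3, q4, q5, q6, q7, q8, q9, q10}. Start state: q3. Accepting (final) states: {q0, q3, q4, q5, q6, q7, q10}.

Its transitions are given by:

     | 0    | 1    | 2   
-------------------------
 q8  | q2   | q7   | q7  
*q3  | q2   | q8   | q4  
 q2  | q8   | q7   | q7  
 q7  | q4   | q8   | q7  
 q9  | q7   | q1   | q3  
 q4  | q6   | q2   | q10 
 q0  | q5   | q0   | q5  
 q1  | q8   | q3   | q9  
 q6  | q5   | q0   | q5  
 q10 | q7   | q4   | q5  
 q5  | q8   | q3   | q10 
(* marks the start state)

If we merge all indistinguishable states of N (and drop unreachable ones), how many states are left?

Reachable states from the start: {q0,q2,q3,q4,q5,q6,q7,q8,q10}. Unreachable: {q1,q9} — drop them.
Initial partition by acceptance: {q0,q3,q4,q5,q6,q7,q10} | {q2,q8}.
Refine {q0,q3,q4,q5,q6,q7,q10} on symbol 0: members go to different blocks, giving {q0,q4,q6,q7,q10} and {q3,q5}.
Split {q0,q4,q6,q7,q10} by δ(·,0) → {q4,q7,q10} and {q0,q6}.
On input 0, block {q4,q7,q10} splits into {q7,q10} and {q4}.
Refine {q7,q10} on symbol 0: members go to different blocks, giving {q7} and {q10}.
On input 1, block {q3,q5} splits into {q3} and {q5}.
No further refinement is possible. Final partition (7 blocks): {q7} | {q2,q8} | {q3} | {q0,q6} | {q4} | {q10} | {q5}.

7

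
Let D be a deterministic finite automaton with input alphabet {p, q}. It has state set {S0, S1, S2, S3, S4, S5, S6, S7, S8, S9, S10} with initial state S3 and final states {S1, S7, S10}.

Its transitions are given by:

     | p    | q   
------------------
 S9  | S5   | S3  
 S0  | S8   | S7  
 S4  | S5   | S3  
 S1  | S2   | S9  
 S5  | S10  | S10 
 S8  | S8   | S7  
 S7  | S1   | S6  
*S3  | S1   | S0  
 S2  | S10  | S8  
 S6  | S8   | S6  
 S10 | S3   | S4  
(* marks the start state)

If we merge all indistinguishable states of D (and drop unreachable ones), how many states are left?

Every state is reachable, so we keep all 11.
Start with accepting vs non-accepting: {S1,S7,S10} | {S0,S2,S3,S4,S5,S6,S8,S9}.
Split {S1,S7,S10} by δ(·,p) → {S1,S10} and {S7}.
Split {S0,S2,S3,S4,S5,S6,S8,S9} by δ(·,p) → {S0,S4,S6,S8,S9} and {S2,S3,S5}.
On input p, block {S0,S4,S6,S8,S9} splits into {S0,S6,S8} and {S4,S9}.
Split {S0,S6,S8} by δ(·,q) → {S0,S8} and {S6}.
Split {S2,S3,S5} by δ(·,q) → {S2,S3} and {S5}.
Stable partition: {S1,S10} | {S0,S8} | {S7} | {S2,S3} | {S4,S9} | {S6} | {S5} — 7 equivalence classes.

7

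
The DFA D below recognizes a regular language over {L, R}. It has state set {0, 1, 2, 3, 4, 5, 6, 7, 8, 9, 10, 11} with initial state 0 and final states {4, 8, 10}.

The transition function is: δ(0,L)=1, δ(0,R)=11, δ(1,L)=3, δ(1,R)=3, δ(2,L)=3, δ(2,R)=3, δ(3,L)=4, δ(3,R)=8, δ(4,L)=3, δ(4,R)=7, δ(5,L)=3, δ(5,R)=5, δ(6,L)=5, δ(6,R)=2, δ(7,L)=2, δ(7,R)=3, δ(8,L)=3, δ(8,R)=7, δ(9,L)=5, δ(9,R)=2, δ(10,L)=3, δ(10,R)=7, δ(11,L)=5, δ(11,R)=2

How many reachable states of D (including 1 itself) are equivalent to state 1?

States {6,9,10} cannot be reached from the start state, so discard them.
Initial partition by acceptance: {4,8} | {0,1,2,3,5,7,11}.
On input L, block {0,1,2,3,5,7,11} splits into {0,1,2,5,7,11} and {3}.
On input L, block {0,1,2,5,7,11} splits into {0,7,11} and {1,2,5}.
Refine {0,7,11} on symbol R: members go to different blocks, giving {0} and {7} and {11}.
Refine {1,2,5} on symbol R: members go to different blocks, giving {1,2} and {5}.
No further refinement is possible. Final partition (7 blocks): {4,8} | {0} | {3} | {1,2} | {7} | {11} | {5}.
The equivalence class containing 1 is {1,2}, of size 2.

2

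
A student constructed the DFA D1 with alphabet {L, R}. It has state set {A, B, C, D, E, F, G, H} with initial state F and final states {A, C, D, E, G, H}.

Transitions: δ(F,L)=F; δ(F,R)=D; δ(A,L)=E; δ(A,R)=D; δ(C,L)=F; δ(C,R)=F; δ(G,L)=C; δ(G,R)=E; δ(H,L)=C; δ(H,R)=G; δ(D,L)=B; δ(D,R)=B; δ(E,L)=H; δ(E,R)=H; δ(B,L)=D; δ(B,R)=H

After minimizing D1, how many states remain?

7

First remove the unreachable states {A}; 7 states remain.
Initial partition by acceptance: {C,D,E,G,H} | {B,F}.
On input L, block {C,D,E,G,H} splits into {E,G,H} and {C,D}.
On input L, block {E,G,H} splits into {G,H} and {E}.
On input R, block {G,H} splits into {G} and {H}.
On input L, block {B,F} splits into {B} and {F}.
On input L, block {C,D} splits into {C} and {D}.
Stable partition: {G} | {B} | {C} | {E} | {H} | {F} | {D} — 7 equivalence classes.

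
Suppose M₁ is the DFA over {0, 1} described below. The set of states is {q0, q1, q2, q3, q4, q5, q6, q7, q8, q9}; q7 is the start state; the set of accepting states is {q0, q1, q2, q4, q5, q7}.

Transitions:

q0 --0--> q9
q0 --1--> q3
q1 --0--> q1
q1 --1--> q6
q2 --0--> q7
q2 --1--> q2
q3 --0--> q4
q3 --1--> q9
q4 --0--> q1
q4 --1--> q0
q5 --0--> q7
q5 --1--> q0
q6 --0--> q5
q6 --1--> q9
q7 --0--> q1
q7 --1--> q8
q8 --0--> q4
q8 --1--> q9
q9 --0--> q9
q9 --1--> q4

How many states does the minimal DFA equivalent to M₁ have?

5

Reachable states from the start: {q0,q1,q3,q4,q5,q6,q7,q8,q9}. Unreachable: {q2} — drop them.
P0 = {q0,q1,q4,q5,q7} | {q3,q6,q8,q9}.
On input 0, block {q0,q1,q4,q5,q7} splits into {q1,q4,q5,q7} and {q0}.
On input 1, block {q1,q4,q5,q7} splits into {q1,q7} and {q4,q5}.
Refine {q3,q6,q8,q9} on symbol 0: members go to different blocks, giving {q3,q6,q8} and {q9}.
No further refinement is possible. Final partition (5 blocks): {q1,q7} | {q3,q6,q8} | {q0} | {q4,q5} | {q9}.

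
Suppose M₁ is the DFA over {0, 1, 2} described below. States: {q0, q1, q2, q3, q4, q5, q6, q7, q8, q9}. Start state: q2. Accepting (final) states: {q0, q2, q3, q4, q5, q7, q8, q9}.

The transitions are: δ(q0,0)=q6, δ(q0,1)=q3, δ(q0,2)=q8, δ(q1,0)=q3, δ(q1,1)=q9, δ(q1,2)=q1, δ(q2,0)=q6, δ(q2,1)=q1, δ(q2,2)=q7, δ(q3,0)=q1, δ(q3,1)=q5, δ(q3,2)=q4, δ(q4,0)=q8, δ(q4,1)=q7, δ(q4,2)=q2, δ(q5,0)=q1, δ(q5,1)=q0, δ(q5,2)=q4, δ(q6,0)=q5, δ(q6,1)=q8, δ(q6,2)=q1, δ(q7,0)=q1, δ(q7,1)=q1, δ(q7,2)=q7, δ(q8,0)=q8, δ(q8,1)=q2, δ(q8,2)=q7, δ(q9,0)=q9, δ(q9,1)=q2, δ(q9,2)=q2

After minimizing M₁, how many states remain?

4

P0 = {q0,q2,q3,q4,q5,q7,q8,q9} | {q1,q6}.
On input 0, block {q0,q2,q3,q4,q5,q7,q8,q9} splits into {q0,q2,q3,q5,q7} and {q4,q8,q9}.
Refine {q0,q2,q3,q5,q7} on symbol 1: members go to different blocks, giving {q0,q3,q5} and {q2,q7}.
The partition is now stable with 4 blocks: {q0,q3,q5} | {q1,q6} | {q4,q8,q9} | {q2,q7}.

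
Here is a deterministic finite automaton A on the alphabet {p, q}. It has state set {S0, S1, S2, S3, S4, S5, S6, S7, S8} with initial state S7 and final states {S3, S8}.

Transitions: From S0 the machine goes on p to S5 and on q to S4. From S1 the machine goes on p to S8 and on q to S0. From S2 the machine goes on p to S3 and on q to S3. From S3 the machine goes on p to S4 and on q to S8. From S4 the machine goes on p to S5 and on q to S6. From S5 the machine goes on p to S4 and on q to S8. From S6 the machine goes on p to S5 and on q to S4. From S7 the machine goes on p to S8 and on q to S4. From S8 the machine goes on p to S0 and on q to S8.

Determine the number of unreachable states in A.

3

BFS from S7 reaches {S0, S4, S5, S6, S7, S8}; the 3 state(s) S1, S2, S3 are never visited.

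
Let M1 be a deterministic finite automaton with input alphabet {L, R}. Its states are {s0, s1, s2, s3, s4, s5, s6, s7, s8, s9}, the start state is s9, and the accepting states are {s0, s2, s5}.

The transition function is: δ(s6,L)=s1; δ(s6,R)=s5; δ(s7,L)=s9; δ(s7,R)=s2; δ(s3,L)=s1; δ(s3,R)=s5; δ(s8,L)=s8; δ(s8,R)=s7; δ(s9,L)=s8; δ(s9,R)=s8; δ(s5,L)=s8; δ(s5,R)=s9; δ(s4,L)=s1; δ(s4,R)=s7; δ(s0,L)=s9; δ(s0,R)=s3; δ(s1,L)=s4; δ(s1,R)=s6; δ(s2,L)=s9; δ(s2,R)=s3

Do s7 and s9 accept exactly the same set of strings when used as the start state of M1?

No

States {s0} cannot be reached from the start state, so discard them.
Start with accepting vs non-accepting: {s2,s5} | {s1,s3,s4,s6,s7,s8,s9}.
On input R, block {s1,s3,s4,s6,s7,s8,s9} splits into {s1,s4,s8,s9} and {s3,s6,s7}.
Refine {s2,s5} on symbol R: members go to different blocks, giving {s2} and {s5}.
Refine {s1,s4,s8,s9} on symbol R: members go to different blocks, giving {s1,s4,s8} and {s9}.
Split {s3,s6,s7} by δ(·,L) → {s3,s6} and {s7}.
Split {s1,s4,s8} by δ(·,R) → {s4,s8} and {s1}.
Split {s4,s8} by δ(·,L) → {s4} and {s8}.
Stable partition: {s2} | {s4} | {s3,s6} | {s5} | {s9} | {s7} | {s1} | {s8} — 8 equivalence classes.
s7 and s9 end up in different blocks, so they are distinguishable. For instance, the string 'R' is accepted from only s7.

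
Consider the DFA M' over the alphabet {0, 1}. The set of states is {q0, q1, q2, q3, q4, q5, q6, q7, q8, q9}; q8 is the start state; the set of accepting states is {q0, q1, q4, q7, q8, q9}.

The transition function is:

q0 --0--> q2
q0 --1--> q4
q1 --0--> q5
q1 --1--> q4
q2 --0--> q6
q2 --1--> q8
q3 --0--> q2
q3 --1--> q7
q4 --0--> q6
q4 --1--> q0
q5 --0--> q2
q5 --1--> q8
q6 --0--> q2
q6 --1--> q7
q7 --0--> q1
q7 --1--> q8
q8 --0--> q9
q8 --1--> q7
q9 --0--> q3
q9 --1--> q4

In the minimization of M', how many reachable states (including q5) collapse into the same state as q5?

4

All states are reachable from the start state.
Start with accepting vs non-accepting: {q0,q1,q4,q7,q8,q9} | {q2,q3,q5,q6}.
Refine {q0,q1,q4,q7,q8,q9} on symbol 0: members go to different blocks, giving {q0,q1,q4,q9} and {q7,q8}.
Stable partition: {q0,q1,q4,q9} | {q2,q3,q5,q6} | {q7,q8} — 3 equivalence classes.
The equivalence class containing q5 is {q2,q3,q5,q6}, of size 4.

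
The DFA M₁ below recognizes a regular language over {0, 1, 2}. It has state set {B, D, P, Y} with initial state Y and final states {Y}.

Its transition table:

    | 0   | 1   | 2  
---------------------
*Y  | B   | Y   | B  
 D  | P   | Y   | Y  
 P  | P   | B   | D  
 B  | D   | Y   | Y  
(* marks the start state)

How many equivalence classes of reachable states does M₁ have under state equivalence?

4

All states are reachable from the start state.
Initial partition by acceptance: {Y} | {B,D,P}.
Split {B,D,P} by δ(·,1) → {B,D} and {P}.
Refine {B,D} on symbol 0: members go to different blocks, giving {B} and {D}.
The partition is now stable with 4 blocks: {Y} | {B} | {P} | {D}.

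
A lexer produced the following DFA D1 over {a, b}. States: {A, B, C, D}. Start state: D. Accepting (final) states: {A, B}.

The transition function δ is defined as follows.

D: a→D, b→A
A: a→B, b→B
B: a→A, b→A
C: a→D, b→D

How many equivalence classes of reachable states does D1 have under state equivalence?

States {C} cannot be reached from the start state, so discard them.
P0 = {A,B} | {D}.
Stable partition: {A,B} | {D} — 2 equivalence classes.

2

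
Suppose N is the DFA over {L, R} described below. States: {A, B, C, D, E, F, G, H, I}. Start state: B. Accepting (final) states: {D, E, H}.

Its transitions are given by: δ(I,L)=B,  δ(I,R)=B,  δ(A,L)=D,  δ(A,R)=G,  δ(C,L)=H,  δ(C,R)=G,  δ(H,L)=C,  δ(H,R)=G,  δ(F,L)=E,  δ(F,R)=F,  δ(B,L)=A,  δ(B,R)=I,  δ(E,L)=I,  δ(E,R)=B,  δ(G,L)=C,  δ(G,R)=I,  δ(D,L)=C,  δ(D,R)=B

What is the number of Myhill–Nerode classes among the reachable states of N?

States {E,F} cannot be reached from the start state, so discard them.
Initial partition by acceptance: {D,H} | {A,B,C,G,I}.
Split {A,B,C,G,I} by δ(·,L) → {B,G,I} and {A,C}.
On input L, block {B,G,I} splits into {B,G} and {I}.
Stable partition: {D,H} | {B,G} | {A,C} | {I} — 4 equivalence classes.

4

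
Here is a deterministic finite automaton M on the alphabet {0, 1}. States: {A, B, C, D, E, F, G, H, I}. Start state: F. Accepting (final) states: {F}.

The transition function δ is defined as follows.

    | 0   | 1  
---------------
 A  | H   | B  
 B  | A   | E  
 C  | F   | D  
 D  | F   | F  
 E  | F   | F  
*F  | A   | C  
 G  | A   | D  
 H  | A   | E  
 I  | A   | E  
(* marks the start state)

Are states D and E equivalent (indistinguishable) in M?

Yes

States {G,I} cannot be reached from the start state, so discard them.
P0 = {F} | {A,B,C,D,E,H}.
Refine {A,B,C,D,E,H} on symbol 0: members go to different blocks, giving {A,B,H} and {C,D,E}.
Refine {A,B,H} on symbol 1: members go to different blocks, giving {B,H} and {A}.
Split {C,D,E} by δ(·,1) → {D,E} and {C}.
No further refinement is possible. Final partition (5 blocks): {F} | {B,H} | {D,E} | {A} | {C}.
D and E lie in the same block of the stable partition, so they are equivalent — no string distinguishes them.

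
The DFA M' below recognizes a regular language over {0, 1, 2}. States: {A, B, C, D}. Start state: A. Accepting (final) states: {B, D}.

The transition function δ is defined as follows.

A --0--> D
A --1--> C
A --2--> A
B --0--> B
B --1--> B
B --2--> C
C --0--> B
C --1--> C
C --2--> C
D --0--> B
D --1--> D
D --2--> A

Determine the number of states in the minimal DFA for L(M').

2

All states are reachable from the start state.
Start with accepting vs non-accepting: {B,D} | {A,C}.
No further refinement is possible. Final partition (2 blocks): {B,D} | {A,C}.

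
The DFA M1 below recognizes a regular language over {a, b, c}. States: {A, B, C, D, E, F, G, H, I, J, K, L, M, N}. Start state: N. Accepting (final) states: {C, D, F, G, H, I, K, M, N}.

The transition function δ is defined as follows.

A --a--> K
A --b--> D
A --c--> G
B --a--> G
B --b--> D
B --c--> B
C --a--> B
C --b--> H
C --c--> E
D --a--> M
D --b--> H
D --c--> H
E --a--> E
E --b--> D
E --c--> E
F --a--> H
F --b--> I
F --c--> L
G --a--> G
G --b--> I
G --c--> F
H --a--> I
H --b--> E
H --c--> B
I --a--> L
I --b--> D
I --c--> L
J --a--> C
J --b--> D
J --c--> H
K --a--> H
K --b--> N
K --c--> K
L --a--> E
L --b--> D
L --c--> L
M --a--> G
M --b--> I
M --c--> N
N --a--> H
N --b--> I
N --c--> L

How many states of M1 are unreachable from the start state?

BFS from N reaches {B, D, E, F, G, H, I, L, M, N}; the 4 state(s) A, C, J, K are never visited.

4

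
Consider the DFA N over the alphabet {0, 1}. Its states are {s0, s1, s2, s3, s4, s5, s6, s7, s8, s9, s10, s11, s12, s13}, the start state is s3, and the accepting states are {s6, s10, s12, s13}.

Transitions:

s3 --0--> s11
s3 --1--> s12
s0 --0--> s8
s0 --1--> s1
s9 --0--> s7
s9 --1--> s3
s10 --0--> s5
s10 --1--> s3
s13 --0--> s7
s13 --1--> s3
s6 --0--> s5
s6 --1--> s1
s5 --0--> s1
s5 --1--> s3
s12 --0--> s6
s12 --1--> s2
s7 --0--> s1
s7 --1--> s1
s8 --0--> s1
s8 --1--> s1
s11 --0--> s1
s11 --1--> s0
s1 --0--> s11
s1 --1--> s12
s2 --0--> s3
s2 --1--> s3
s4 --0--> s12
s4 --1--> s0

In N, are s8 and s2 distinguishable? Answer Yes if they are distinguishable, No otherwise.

No

Reachable states from the start: {s0,s1,s2,s3,s5,s6,s8,s11,s12}. Unreachable: {s4,s7,s9,s10,s13} — drop them.
Start with accepting vs non-accepting: {s6,s12} | {s0,s1,s2,s3,s5,s8,s11}.
Refine {s6,s12} on symbol 0: members go to different blocks, giving {s6} and {s12}.
On input 1, block {s0,s1,s2,s3,s5,s8,s11} splits into {s0,s2,s5,s8,s11} and {s1,s3}.
On input 0, block {s0,s2,s5,s8,s11} splits into {s2,s5,s8,s11} and {s0}.
On input 1, block {s2,s5,s8,s11} splits into {s2,s5,s8} and {s11}.
No further refinement is possible. Final partition (6 blocks): {s6} | {s2,s5,s8} | {s12} | {s1,s3} | {s0} | {s11}.
s8 and s2 lie in the same block of the stable partition, so they are equivalent — no string distinguishes them.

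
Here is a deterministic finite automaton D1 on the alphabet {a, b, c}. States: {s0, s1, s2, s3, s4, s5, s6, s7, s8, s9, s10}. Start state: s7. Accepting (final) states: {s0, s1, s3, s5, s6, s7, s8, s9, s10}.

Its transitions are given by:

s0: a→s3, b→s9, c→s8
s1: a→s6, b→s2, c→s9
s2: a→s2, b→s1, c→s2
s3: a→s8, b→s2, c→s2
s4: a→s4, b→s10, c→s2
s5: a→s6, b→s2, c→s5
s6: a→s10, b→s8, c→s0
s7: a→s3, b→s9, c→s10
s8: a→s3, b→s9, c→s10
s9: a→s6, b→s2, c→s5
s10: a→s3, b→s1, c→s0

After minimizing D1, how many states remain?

5

States {s4} cannot be reached from the start state, so discard them.
Start with accepting vs non-accepting: {s0,s1,s3,s5,s6,s7,s8,s9,s10} | {s2}.
Split {s0,s1,s3,s5,s6,s7,s8,s9,s10} by δ(·,b) → {s0,s6,s7,s8,s10} and {s1,s3,s5,s9}.
Split {s0,s6,s7,s8,s10} by δ(·,a) → {s0,s7,s8,s10} and {s6}.
Refine {s1,s3,s5,s9} on symbol a: members go to different blocks, giving {s1,s5,s9} and {s3}.
Stable partition: {s0,s7,s8,s10} | {s2} | {s1,s5,s9} | {s6} | {s3} — 5 equivalence classes.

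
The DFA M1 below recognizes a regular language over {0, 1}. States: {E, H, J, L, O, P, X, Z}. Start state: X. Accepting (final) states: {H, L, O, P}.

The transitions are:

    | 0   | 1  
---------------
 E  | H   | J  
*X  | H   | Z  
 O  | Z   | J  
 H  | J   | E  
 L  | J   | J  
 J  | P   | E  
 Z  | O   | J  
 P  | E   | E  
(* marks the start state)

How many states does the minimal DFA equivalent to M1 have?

2

First remove the unreachable states {L}; 7 states remain.
P0 = {H,O,P} | {E,J,X,Z}.
Stable partition: {H,O,P} | {E,J,X,Z} — 2 equivalence classes.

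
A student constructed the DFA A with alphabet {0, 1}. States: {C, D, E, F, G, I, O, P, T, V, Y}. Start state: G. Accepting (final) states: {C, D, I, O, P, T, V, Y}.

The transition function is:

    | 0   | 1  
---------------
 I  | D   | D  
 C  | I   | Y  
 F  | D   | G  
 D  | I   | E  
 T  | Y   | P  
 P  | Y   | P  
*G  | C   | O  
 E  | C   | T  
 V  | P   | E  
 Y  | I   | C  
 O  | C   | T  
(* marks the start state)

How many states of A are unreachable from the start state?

2

BFS from G reaches {C, D, E, G, I, O, P, T, Y}; the 2 state(s) F, V are never visited.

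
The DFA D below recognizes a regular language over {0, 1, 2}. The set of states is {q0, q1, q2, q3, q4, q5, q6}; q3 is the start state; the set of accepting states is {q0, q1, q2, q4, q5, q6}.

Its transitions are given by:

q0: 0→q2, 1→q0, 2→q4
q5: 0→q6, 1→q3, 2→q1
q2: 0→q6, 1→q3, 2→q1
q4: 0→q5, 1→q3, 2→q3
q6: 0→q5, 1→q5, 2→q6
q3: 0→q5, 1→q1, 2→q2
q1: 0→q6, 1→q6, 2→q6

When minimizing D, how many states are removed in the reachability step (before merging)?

Starting at q3 and following transitions, the reachable set is {q1, q2, q3, q5, q6}. That leaves q0, q4 unreachable — 2 in total.

2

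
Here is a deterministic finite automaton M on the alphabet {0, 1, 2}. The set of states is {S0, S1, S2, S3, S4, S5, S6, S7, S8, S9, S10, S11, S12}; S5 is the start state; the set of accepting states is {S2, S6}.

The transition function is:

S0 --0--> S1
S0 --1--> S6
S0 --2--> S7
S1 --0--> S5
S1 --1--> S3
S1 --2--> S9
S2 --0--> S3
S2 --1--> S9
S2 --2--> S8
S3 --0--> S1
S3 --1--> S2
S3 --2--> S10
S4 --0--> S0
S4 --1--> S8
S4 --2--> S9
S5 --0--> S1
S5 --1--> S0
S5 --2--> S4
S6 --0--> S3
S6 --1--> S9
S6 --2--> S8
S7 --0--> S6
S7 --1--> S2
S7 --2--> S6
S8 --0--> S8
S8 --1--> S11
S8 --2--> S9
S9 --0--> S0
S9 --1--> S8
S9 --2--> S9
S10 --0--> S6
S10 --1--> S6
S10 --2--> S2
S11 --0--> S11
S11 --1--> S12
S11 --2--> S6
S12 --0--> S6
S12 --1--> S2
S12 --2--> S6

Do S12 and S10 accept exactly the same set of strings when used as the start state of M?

Yes

All states are reachable from the start state.
P0 = {S2,S6} | {S0,S1,S3,S4,S5,S7,S8,S9,S10,S11,S12}.
Split {S0,S1,S3,S4,S5,S7,S8,S9,S10,S11,S12} by δ(·,0) → {S0,S1,S3,S4,S5,S8,S9,S11} and {S7,S10,S12}.
Split {S0,S1,S3,S4,S5,S8,S9,S11} by δ(·,1) → {S1,S4,S5,S8,S9} and {S0,S3} and {S11}.
On input 0, block {S1,S4,S5,S8,S9} splits into {S1,S5,S8} and {S4,S9}.
Split {S1,S5,S8} by δ(·,1) → {S1,S5} and {S8}.
No further refinement is possible. Final partition (7 blocks): {S2,S6} | {S1,S5} | {S7,S10,S12} | {S0,S3} | {S11} | {S4,S9} | {S8}.
S12 and S10 lie in the same block of the stable partition, so they are equivalent — no string distinguishes them.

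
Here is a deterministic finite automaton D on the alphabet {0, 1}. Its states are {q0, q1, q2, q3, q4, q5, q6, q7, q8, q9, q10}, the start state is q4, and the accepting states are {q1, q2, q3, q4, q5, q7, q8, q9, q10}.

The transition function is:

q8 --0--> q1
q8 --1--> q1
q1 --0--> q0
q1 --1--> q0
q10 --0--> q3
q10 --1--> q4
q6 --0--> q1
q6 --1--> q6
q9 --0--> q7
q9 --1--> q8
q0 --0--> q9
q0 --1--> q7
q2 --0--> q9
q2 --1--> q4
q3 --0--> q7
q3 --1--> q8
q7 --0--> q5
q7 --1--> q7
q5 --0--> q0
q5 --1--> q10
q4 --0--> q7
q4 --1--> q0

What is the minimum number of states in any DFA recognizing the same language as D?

Reachable states from the start: {q0,q1,q3,q4,q5,q7,q8,q9,q10}. Unreachable: {q2,q6} — drop them.
Start with accepting vs non-accepting: {q1,q3,q4,q5,q7,q8,q9,q10} | {q0}.
Refine {q1,q3,q4,q5,q7,q8,q9,q10} on symbol 0: members go to different blocks, giving {q3,q4,q7,q8,q9,q10} and {q1,q5}.
On input 0, block {q3,q4,q7,q8,q9,q10} splits into {q3,q4,q9,q10} and {q7,q8}.
Refine {q3,q4,q9,q10} on symbol 0: members go to different blocks, giving {q3,q4,q9} and {q10}.
Split {q3,q4,q9} by δ(·,1) → {q3,q9} and {q4}.
Split {q1,q5} by δ(·,1) → {q1} and {q5}.
On input 0, block {q7,q8} splits into {q7} and {q8}.
The partition is now stable with 8 blocks: {q3,q9} | {q0} | {q1} | {q7} | {q10} | {q4} | {q5} | {q8}.

8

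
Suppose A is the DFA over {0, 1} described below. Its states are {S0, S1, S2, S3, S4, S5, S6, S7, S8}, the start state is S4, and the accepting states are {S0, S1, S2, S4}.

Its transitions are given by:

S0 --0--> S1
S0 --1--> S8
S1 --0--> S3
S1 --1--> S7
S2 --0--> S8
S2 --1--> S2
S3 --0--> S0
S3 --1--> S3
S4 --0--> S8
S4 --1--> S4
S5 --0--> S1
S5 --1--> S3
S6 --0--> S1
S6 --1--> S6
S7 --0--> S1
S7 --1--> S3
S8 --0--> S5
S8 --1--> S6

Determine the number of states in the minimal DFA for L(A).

7

First remove the unreachable states {S2}; 8 states remain.
P0 = {S0,S1,S4} | {S3,S5,S6,S7,S8}.
On input 0, block {S0,S1,S4} splits into {S1,S4} and {S0}.
Split {S1,S4} by δ(·,1) → {S1} and {S4}.
Split {S3,S5,S6,S7,S8} by δ(·,0) → {S5,S6,S7} and {S3} and {S8}.
Split {S5,S6,S7} by δ(·,1) → {S5,S7} and {S6}.
The partition is now stable with 7 blocks: {S1} | {S5,S7} | {S0} | {S4} | {S3} | {S8} | {S6}.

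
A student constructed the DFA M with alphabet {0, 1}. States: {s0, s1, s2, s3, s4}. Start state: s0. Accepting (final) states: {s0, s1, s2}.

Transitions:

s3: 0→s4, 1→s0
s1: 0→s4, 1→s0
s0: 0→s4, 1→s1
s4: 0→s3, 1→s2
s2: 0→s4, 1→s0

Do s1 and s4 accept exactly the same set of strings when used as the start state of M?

All states are reachable from the start state.
Initial partition by acceptance: {s0,s1,s2} | {s3,s4}.
Stable partition: {s0,s1,s2} | {s3,s4} — 2 equivalence classes.
s1 and s4 end up in different blocks, so they are distinguishable. For instance, the string 'ε' is accepted from only s1.

No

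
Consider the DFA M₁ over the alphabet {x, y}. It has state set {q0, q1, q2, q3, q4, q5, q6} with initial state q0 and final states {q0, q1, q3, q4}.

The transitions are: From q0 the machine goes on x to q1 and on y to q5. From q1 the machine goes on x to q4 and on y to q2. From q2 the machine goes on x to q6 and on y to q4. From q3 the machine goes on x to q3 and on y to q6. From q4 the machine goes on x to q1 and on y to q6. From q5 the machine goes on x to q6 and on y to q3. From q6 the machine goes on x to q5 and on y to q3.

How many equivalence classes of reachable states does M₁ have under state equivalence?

All states are reachable from the start state.
Initial partition by acceptance: {q0,q1,q3,q4} | {q2,q5,q6}.
Stable partition: {q0,q1,q3,q4} | {q2,q5,q6} — 2 equivalence classes.

2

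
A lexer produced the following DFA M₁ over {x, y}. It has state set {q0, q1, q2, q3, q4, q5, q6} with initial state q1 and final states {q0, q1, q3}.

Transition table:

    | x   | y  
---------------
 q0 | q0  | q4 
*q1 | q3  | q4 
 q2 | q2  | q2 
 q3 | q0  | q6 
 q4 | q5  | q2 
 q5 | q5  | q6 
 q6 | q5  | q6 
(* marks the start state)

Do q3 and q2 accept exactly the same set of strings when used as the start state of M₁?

No

Every state is reachable, so we keep all 7.
Start with accepting vs non-accepting: {q0,q1,q3} | {q2,q4,q5,q6}.
The partition is now stable with 2 blocks: {q0,q1,q3} | {q2,q4,q5,q6}.
q3 and q2 end up in different blocks, so they are distinguishable. For instance, the string 'ε' is accepted from only q3.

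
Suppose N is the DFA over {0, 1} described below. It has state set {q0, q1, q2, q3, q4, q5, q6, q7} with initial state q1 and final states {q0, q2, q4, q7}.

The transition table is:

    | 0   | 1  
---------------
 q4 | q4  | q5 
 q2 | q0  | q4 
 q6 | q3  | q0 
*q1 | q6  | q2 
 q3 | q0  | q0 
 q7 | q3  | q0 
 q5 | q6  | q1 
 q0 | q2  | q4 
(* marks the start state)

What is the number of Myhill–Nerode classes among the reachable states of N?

6

First remove the unreachable states {q7}; 7 states remain.
Initial partition by acceptance: {q0,q2,q4} | {q1,q3,q5,q6}.
On input 1, block {q0,q2,q4} splits into {q0,q2} and {q4}.
Split {q1,q3,q5,q6} by δ(·,0) → {q1,q5,q6} and {q3}.
Split {q1,q5,q6} by δ(·,0) → {q1,q5} and {q6}.
On input 1, block {q1,q5} splits into {q1} and {q5}.
No further refinement is possible. Final partition (6 blocks): {q0,q2} | {q1} | {q4} | {q3} | {q6} | {q5}.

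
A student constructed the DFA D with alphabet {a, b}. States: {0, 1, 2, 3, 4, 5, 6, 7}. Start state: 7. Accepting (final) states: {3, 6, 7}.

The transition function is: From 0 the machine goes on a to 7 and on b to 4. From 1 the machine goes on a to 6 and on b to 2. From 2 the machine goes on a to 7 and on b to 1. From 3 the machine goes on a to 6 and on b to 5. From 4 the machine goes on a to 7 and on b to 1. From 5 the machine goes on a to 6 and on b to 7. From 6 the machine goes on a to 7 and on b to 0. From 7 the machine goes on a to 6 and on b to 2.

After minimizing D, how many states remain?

2

Reachable states from the start: {0,1,2,4,6,7}. Unreachable: {3,5} — drop them.
Initial partition by acceptance: {6,7} | {0,1,2,4}.
Stable partition: {6,7} | {0,1,2,4} — 2 equivalence classes.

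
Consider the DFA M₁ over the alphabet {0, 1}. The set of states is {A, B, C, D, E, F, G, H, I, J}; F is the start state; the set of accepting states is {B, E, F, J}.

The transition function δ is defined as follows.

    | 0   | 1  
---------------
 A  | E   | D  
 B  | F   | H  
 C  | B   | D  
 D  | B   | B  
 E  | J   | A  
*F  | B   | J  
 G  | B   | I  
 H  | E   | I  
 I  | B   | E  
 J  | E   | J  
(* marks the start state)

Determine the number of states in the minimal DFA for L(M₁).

4

States {C,G} cannot be reached from the start state, so discard them.
Initial partition by acceptance: {B,E,F,J} | {A,D,H,I}.
Refine {B,E,F,J} on symbol 1: members go to different blocks, giving {B,E} and {F,J}.
Refine {A,D,H,I} on symbol 1: members go to different blocks, giving {A,H} and {D,I}.
No further refinement is possible. Final partition (4 blocks): {B,E} | {A,H} | {F,J} | {D,I}.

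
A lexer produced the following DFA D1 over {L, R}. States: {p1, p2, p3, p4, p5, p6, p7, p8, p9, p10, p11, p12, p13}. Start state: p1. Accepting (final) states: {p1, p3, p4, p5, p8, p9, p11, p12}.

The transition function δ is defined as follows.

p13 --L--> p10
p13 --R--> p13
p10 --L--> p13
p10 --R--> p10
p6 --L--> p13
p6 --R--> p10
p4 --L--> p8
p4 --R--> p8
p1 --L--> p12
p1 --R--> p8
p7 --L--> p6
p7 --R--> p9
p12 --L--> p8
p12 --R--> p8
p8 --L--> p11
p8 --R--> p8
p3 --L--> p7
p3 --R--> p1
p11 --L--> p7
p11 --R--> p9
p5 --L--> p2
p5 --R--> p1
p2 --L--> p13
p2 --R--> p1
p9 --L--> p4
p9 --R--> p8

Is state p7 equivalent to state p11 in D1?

First remove the unreachable states {p2,p3,p5}; 10 states remain.
P0 = {p1,p4,p8,p9,p11,p12} | {p6,p7,p10,p13}.
Split {p1,p4,p8,p9,p11,p12} by δ(·,L) → {p1,p4,p8,p9,p12} and {p11}.
Refine {p1,p4,p8,p9,p12} on symbol L: members go to different blocks, giving {p1,p4,p9,p12} and {p8}.
Split {p1,p4,p9,p12} by δ(·,L) → {p1,p9} and {p4,p12}.
Split {p6,p7,p10,p13} by δ(·,R) → {p6,p10,p13} and {p7}.
Stable partition: {p1,p9} | {p6,p10,p13} | {p11} | {p8} | {p4,p12} | {p7} — 6 equivalence classes.
p7 and p11 end up in different blocks, so they are distinguishable. For instance, the string 'ε' is accepted from only p11.

No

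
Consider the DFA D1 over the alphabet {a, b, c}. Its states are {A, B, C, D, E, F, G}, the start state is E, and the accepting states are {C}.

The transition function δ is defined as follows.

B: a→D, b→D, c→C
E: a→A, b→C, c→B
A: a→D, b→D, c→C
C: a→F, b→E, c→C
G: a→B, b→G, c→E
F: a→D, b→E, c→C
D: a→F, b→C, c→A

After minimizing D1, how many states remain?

3

Reachable states from the start: {A,B,C,D,E,F}. Unreachable: {G} — drop them.
Start with accepting vs non-accepting: {C} | {A,B,D,E,F}.
Refine {A,B,D,E,F} on symbol b: members go to different blocks, giving {A,B,F} and {D,E}.
The partition is now stable with 3 blocks: {C} | {A,B,F} | {D,E}.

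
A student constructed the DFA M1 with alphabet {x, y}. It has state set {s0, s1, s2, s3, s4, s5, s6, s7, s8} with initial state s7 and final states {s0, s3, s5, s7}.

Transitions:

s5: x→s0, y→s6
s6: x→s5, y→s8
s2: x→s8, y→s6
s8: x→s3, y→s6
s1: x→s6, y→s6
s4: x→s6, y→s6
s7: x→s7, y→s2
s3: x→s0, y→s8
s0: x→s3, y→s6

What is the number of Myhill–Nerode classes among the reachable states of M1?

Reachable states from the start: {s0,s2,s3,s5,s6,s7,s8}. Unreachable: {s1,s4} — drop them.
Start with accepting vs non-accepting: {s0,s3,s5,s7} | {s2,s6,s8}.
On input x, block {s2,s6,s8} splits into {s6,s8} and {s2}.
On input y, block {s0,s3,s5,s7} splits into {s0,s3,s5} and {s7}.
The partition is now stable with 4 blocks: {s0,s3,s5} | {s6,s8} | {s2} | {s7}.

4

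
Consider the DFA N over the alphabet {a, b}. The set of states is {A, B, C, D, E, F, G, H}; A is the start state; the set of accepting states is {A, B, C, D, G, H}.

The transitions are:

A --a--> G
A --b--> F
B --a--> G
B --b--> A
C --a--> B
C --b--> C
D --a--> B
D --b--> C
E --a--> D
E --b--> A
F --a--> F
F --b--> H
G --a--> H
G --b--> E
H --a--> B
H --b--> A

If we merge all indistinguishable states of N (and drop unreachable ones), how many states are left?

7

Every state is reachable, so we keep all 8.
Initial partition by acceptance: {A,B,C,D,G,H} | {E,F}.
On input b, block {A,B,C,D,G,H} splits into {B,C,D,H} and {A,G}.
Refine {B,C,D,H} on symbol a: members go to different blocks, giving {C,D,H} and {B}.
Refine {C,D,H} on symbol b: members go to different blocks, giving {C,D} and {H}.
On input a, block {E,F} splits into {E} and {F}.
Refine {A,G} on symbol a: members go to different blocks, giving {A} and {G}.
No further refinement is possible. Final partition (7 blocks): {C,D} | {E} | {A} | {B} | {H} | {F} | {G}.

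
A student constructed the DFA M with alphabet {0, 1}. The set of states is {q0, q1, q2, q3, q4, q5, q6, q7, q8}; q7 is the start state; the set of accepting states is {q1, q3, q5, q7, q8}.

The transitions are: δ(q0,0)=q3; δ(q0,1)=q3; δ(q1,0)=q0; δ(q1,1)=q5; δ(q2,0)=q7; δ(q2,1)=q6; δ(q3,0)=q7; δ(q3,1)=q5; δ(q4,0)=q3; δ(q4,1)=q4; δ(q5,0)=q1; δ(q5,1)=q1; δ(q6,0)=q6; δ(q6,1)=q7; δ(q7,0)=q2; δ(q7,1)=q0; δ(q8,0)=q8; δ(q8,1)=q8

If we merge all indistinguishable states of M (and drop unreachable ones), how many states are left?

7

First remove the unreachable states {q4,q8}; 7 states remain.
Start with accepting vs non-accepting: {q1,q3,q5,q7} | {q0,q2,q6}.
On input 0, block {q1,q3,q5,q7} splits into {q1,q7} and {q3,q5}.
Refine {q1,q7} on symbol 1: members go to different blocks, giving {q1} and {q7}.
Refine {q0,q2,q6} on symbol 0: members go to different blocks, giving {q0} and {q2} and {q6}.
Split {q3,q5} by δ(·,0) → {q3} and {q5}.
The partition is now stable with 7 blocks: {q1} | {q0} | {q3} | {q7} | {q2} | {q6} | {q5}.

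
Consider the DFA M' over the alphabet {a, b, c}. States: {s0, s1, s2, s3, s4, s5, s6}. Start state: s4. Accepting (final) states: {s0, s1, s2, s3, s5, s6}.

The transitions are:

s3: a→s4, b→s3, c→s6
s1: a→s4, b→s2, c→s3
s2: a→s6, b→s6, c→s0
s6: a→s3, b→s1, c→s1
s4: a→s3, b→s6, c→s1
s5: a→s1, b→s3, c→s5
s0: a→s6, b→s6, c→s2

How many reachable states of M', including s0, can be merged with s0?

2

Reachable states from the start: {s0,s1,s2,s3,s4,s6}. Unreachable: {s5} — drop them.
Start with accepting vs non-accepting: {s0,s1,s2,s3,s6} | {s4}.
Refine {s0,s1,s2,s3,s6} on symbol a: members go to different blocks, giving {s0,s2,s6} and {s1,s3}.
On input a, block {s0,s2,s6} splits into {s0,s2} and {s6}.
Split {s1,s3} by δ(·,b) → {s1} and {s3}.
No further refinement is possible. Final partition (5 blocks): {s0,s2} | {s4} | {s1} | {s6} | {s3}.
State s0 belongs to the block {s0,s2}, which has 2 states.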